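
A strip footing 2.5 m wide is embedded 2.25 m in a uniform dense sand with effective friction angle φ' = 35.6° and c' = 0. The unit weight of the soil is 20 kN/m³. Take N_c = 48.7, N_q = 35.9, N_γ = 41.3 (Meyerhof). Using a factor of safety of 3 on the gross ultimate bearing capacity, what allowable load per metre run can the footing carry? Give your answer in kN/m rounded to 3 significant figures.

≈ 2210 kN/m

q = γ·D_f = 20 × 2.25 = 45 kPa.
q·N_q = 45 × 35.9 = 1615.5 kPa
0.5·γ·B·N_γ = 0.5 × 20 × 2.5 × 41.3 = 1032.5 kPa
q_ult = 1615.5 + 1032.5 = 2648 kPa.
Gross allowable pressure q_all = 2648 / 3 = 882.67 kPa.
Allowable wall load = q_all × B = 882.67 × 2.5 = 2206.7 kN per metre run.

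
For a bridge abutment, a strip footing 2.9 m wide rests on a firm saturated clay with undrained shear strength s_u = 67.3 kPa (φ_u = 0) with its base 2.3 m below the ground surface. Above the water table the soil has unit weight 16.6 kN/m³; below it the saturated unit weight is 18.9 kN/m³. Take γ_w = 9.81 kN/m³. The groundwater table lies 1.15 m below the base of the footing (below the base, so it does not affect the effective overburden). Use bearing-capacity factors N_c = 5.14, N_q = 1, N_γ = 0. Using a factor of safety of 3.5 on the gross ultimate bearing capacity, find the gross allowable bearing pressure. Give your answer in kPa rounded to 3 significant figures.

q_all ≈ 110 kPa

Effective surcharge at the founding depth q = γ·D_f = 16.6 × 2.3 = 38.18 kPa.
q_ult = c·N_c + q·N_q
     = 67.3 × 5.14 + 38.18 × 1
     = 345.92 + 38.18 = 384.1 kPa.
q_all = 384.1 / 3.5 = 109.74 kPa.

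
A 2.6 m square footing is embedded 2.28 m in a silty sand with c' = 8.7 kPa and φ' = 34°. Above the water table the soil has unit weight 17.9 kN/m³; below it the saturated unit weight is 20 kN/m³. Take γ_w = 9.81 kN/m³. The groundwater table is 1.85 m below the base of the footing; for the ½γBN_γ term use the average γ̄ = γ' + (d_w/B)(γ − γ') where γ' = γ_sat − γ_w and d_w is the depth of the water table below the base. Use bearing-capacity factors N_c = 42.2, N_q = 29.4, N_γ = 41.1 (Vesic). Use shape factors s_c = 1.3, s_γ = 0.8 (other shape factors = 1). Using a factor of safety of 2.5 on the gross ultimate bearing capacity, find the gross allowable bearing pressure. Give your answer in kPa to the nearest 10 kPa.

q_all ≈ 940 kPa

Overburden at base level: q = 17.9 × 2.28 = 40.812 kPa.
The water table is 1.85 m below the base (< B = 2.6 m), so the ½γBN_γ term uses γ̄ = γ' + (d_w/B)(γ − γ') = 10.19 + (1.85/2.6)(17.9 − 10.19) = 15.676 kN/m³.
Cohesion term c·N_c·s_c = 8.7 × 42.2 × 1.3 = 477.28 kPa; surcharge term q·N_q = 40.812 × 29.4 = 1199.9 kPa; self-weight term 0.5·γ·B·N_γ·s_γ = 0.5 × 15.676 × 2.6 × 41.1 × 0.8 = 670.05 kPa.
q_ult = 477.28 + 1199.9 + 670.05 = 2347.2 kPa.
q_all = 2347.2 / 2.5 = 938.88 kPa.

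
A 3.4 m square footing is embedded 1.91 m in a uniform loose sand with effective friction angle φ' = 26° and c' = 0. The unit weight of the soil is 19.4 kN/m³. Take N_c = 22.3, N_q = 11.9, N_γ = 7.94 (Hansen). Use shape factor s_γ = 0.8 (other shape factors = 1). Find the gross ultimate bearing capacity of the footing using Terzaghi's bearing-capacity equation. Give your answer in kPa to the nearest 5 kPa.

q_ult ≈ 650 kPa

Overburden at base level: q = 19.4 × 1.91 = 37.054 kPa.
Surcharge term q·N_q = 37.054 × 11.9 = 440.94 kPa; self-weight term 0.5·γ·B·N_γ·s_γ = 0.5 × 19.4 × 3.4 × 7.94 × 0.8 = 209.49 kPa.
q_ult = 440.94 + 209.49 = 650.43 kPa.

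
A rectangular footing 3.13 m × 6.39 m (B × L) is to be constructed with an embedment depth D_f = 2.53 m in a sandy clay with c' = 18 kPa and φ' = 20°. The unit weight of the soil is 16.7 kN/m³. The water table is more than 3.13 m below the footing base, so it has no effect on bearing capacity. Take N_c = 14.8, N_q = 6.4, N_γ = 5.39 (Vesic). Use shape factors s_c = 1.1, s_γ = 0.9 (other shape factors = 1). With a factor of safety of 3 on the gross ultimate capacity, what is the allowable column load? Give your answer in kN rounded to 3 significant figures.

P_all ≈ 4600 kN

Effective surcharge at the founding depth q = γ·D_f = 16.7 × 2.53 = 42.251 kPa.
q_ult = c·N_c·s_c + q·N_q + 0.5·γ·B·N_γ·s_γ
     = 18 × 14.8 × 1.1 + 42.251 × 6.4 + 0.5 × 16.7 × 3.13 × 5.39 × 0.9
     = 293.04 + 270.41 + 126.78 = 690.23 kPa.
Gross allowable pressure q_all = 690.23 / 3 = 230.08 kPa.
Footing area = 20.0007 m², so allowable column load = 230.08 × 20.0007 = 4601.7 kN.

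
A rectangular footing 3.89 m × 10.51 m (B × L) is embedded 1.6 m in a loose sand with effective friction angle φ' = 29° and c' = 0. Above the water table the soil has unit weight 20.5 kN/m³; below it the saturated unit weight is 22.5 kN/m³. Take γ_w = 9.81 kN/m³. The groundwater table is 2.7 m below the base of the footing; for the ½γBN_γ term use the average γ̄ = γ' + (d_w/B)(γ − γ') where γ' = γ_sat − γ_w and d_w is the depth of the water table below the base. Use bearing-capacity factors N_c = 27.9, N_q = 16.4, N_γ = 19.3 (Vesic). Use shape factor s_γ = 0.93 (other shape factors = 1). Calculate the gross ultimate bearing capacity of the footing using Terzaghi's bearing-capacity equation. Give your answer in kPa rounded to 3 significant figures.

q_ult ≈ 1170 kPa

Overburden at base level: q = 20.5 × 1.6 = 32.8 kPa.
The water table is 2.7 m below the base (< B = 3.89 m), so the ½γBN_γ term uses γ̄ = γ' + (d_w/B)(γ − γ') = 12.69 + (2.7/3.89)(20.5 − 12.69) = 18.111 kN/m³.
Surcharge term q·N_q = 32.8 × 16.4 = 537.92 kPa; self-weight term 0.5·γ·B·N_γ·s_γ = 0.5 × 18.111 × 3.89 × 19.3 × 0.93 = 632.26 kPa.
q_ult = 537.92 + 632.26 = 1170.2 kPa.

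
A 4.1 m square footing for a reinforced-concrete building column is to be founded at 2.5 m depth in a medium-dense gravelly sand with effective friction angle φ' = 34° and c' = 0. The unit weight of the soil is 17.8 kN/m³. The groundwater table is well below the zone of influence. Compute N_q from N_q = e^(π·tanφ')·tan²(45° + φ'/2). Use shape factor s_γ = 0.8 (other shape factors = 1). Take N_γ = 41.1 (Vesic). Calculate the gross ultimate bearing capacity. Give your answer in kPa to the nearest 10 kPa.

tan34° = 0.6745, so N_q = e^(π×0.6745)·tan²(62°) = 8.323 × 3.537 = 29.44.
Overburden at base level: q = 17.8 × 2.5 = 44.5 kPa.
Surcharge term q·N_q = 44.5 × 29.44 = 1310.1 kPa; self-weight term 0.5·γ·B·N_γ·s_γ = 0.5 × 17.8 × 4.1 × 41.1 × 0.8 = 1199.8 kPa.
q_ult = 1310.1 + 1199.8 = 2509.9 kPa.

q_ult ≈ 2510 kPa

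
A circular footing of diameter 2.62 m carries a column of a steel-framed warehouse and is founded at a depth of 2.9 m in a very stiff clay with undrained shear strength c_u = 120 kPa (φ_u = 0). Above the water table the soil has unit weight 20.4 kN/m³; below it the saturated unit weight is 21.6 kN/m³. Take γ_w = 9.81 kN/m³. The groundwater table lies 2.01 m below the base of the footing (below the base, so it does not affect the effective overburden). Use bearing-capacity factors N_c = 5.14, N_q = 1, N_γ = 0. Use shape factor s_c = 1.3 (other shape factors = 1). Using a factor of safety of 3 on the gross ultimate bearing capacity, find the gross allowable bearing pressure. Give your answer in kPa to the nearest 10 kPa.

q_all ≈ 290 kPa

Effective surcharge at the founding depth q = γ·D_f = 20.4 × 2.9 = 59.16 kPa.
q_ult = c·N_c·s_c + q·N_q
     = 120 × 5.14 × 1.3 + 59.16 × 1
     = 801.84 + 59.16 = 861 kPa.
q_all = 861 / 3 = 287 kPa.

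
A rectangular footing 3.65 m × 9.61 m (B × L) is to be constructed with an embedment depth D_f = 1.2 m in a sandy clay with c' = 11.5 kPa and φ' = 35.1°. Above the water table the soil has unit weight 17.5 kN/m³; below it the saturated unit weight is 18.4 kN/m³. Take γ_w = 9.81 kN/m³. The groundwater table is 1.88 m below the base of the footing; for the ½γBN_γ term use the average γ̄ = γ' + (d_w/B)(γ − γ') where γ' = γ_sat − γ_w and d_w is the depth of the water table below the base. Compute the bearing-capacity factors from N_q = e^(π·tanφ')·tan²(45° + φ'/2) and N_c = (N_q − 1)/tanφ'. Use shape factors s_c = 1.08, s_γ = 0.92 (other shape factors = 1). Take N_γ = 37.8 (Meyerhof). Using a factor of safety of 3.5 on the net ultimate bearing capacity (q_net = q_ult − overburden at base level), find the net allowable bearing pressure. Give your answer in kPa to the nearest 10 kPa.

q_all(net) ≈ 600 kPa

N_q = e^(π·tan35.1°)·tan²(62.55°) = 33.71; N_c = (N_q − 1)/tanφ' = 46.55.
q = γ·D_f = 17.5 × 1.2 = 21 kPa.
γ' = 8.59 kN/m³; averaging over the depth B below the base, γ̄ = γ' + (d_w/B)(γ − γ') = 13.179 kN/m³.
c·N_c·s_c = 11.5 × 46.546 × 1.08 = 578.1 kPa
q·N_q = 21 × 33.713 = 707.97 kPa
0.5·γ·B·N_γ·s_γ = 0.5 × 13.179 × 3.65 × 37.8 × 0.92 = 836.44 kPa
q_ult = 578.1 + 707.97 + 836.44 = 2122.5 kPa.
q_net = 2122.5 − 21 = 2101.5 kPa.
q_all(net) = 2101.5 / 3.5 = 600.43 kPa.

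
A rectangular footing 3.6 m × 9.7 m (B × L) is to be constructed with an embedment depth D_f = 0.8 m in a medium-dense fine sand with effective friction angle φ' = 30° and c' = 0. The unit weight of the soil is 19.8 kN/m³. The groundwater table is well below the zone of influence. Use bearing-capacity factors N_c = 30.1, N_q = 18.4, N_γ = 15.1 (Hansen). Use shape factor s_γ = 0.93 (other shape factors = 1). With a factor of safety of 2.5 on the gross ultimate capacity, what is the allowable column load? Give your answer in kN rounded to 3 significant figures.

P_all ≈ 11100 kN

Effective surcharge at the founding depth q = γ·D_f = 19.8 × 0.8 = 15.84 kPa.
q_ult = q·N_q + 0.5·γ·B·N_γ·s_γ
     = 15.84 × 18.4 + 0.5 × 19.8 × 3.6 × 15.1 × 0.93
     = 291.46 + 500.49 = 791.95 kPa.
Gross allowable pressure q_all = 791.95 / 2.5 = 316.78 kPa.
Footing area = 34.92 m², so allowable column load = 316.78 × 34.92 = 11062 kN.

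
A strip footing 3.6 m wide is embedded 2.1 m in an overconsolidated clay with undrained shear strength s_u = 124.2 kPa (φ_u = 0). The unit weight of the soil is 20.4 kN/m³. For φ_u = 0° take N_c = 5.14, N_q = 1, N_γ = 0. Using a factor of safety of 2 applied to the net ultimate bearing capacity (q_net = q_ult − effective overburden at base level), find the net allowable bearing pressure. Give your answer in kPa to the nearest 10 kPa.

q_all(net) ≈ 320 kPa

Overburden at base level: q = 20.4 × 2.1 = 42.84 kPa.
Cohesion term c·N_c = 124.2 × 5.14 = 638.39 kPa; surcharge term q·N_q = 42.84 × 1 = 42.84 kPa.
q_ult = 638.39 + 42.84 = 681.23 kPa.
Net ultimate: q_net = 681.23 − 42.84 = 638.39 kPa.
q_all(net) = 638.39 / 2 = 319.19 kPa.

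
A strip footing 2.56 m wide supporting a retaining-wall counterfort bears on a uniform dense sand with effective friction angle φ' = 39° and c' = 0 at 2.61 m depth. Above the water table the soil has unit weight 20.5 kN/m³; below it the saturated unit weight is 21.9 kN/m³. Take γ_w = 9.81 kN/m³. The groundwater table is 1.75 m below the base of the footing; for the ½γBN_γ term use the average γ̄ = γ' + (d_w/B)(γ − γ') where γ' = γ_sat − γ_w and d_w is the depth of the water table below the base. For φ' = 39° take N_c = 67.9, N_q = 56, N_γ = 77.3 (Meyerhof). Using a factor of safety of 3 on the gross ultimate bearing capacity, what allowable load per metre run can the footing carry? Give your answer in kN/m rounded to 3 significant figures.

Overburden at base level: q = 20.5 × 2.61 = 53.505 kPa.
The water table is 1.75 m below the base (< B = 2.56 m), so the ½γBN_γ term uses γ̄ = γ' + (d_w/B)(γ − γ') = 12.09 + (1.75/2.56)(20.5 − 12.09) = 17.839 kN/m³.
Surcharge term q·N_q = 53.505 × 56 = 2996.3 kPa; self-weight term 0.5·γ·B·N_γ = 0.5 × 17.839 × 2.56 × 77.3 = 1765.1 kPa.
q_ult = 2996.3 + 1765.1 = 4761.3 kPa.
Gross allowable pressure q_all = 4761.3 / 3 = 1587.1 kPa.
Allowable wall load = q_all × B = 1587.1 × 2.56 = 4063 kN per metre run.

≈ 4060 kN/m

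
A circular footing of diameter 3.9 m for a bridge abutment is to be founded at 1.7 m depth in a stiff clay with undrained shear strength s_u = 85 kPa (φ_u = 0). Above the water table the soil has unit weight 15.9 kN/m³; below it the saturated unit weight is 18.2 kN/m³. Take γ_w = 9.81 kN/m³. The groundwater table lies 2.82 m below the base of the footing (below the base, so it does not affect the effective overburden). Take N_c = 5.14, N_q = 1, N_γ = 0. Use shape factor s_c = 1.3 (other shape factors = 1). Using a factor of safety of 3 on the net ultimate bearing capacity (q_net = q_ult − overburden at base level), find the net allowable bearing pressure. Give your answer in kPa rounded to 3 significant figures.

Effective surcharge at the founding depth q = γ·D_f = 15.9 × 1.7 = 27.03 kPa.
q_ult = c·N_c·s_c + q·N_q
     = 85 × 5.14 × 1.3 + 27.03 × 1
     = 567.97 + 27.03 = 595 kPa.
q_net = 595 − 27.03 = 567.97 kPa.
q_all(net) = 567.97 / 3 = 189.32 kPa.

q_all(net) ≈ 189 kPa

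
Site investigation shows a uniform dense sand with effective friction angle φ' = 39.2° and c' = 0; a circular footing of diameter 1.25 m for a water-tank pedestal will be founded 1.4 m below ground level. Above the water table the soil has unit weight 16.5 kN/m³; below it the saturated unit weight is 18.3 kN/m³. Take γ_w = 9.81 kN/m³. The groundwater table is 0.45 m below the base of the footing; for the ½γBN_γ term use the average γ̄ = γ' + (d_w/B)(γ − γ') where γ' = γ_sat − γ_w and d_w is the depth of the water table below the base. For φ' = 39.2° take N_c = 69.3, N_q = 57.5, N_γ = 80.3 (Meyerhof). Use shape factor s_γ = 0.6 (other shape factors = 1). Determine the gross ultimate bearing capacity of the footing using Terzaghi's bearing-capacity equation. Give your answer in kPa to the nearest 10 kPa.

q_ult ≈ 1670 kPa

Overburden at base level: q = 16.5 × 1.4 = 23.1 kPa.
The water table is 0.45 m below the base (< B = 1.25 m), so the ½γBN_γ term uses γ̄ = γ' + (d_w/B)(γ − γ') = 8.49 + (0.45/1.25)(16.5 − 8.49) = 11.374 kN/m³.
Surcharge term q·N_q = 23.1 × 57.5 = 1328.2 kPa; self-weight term 0.5·γ·B·N_γ·s_γ = 0.5 × 11.374 × 1.25 × 80.3 × 0.6 = 342.49 kPa.
q_ult = 1328.2 + 342.49 = 1670.7 kPa.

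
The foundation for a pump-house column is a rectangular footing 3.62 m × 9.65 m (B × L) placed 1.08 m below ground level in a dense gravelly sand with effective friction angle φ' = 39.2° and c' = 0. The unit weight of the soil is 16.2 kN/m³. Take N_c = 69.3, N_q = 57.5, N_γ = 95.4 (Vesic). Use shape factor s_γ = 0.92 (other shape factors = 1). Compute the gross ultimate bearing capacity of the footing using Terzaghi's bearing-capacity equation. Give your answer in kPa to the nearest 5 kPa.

q = γ·D_f = 16.2 × 1.08 = 17.496 kPa.
q·N_q = 17.496 × 57.5 = 1006 kPa
0.5·γ·B·N_γ·s_γ = 0.5 × 16.2 × 3.62 × 95.4 × 0.92 = 2573.5 kPa
q_ult = 1006 + 2573.5 = 3579.6 kPa.

q_ult ≈ 3580 kPa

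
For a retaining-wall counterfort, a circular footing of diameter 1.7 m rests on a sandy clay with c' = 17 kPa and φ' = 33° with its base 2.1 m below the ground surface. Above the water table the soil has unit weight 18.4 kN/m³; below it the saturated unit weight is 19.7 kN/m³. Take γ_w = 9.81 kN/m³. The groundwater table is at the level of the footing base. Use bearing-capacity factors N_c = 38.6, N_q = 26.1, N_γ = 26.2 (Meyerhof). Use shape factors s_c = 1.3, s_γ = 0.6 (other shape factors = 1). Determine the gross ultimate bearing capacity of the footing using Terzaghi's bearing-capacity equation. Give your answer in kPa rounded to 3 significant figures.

q_ult ≈ 1990 kPa

Effective surcharge at the founding depth q = γ·D_f = 18.4 × 2.1 = 38.64 kPa.
The water table coincides with the base, so in the self-weight term γ → γ' = 9.89 kN/m³.
q_ult = c·N_c·s_c + q·N_q + 0.5·γ·B·N_γ·s_γ
     = 17 × 38.6 × 1.3 + 38.64 × 26.1 + 0.5 × 9.89 × 1.7 × 26.2 × 0.6
     = 853.06 + 1008.5 + 132.15 = 1993.7 kPa.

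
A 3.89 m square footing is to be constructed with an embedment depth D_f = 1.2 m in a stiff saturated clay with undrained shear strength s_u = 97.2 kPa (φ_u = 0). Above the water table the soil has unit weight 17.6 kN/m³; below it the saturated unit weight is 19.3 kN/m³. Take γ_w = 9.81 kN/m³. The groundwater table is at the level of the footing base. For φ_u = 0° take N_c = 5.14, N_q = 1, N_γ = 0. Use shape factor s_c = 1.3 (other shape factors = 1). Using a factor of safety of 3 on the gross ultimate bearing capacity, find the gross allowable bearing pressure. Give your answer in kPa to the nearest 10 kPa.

Overburden at base level: q = 17.6 × 1.2 = 21.12 kPa.
Cohesion term c·N_c·s_c = 97.2 × 5.14 × 1.3 = 649.49 kPa; surcharge term q·N_q = 21.12 × 1 = 21.12 kPa.
q_ult = 649.49 + 21.12 = 670.61 kPa.
q_all = 670.61 / 3 = 223.54 kPa.

q_all ≈ 220 kPa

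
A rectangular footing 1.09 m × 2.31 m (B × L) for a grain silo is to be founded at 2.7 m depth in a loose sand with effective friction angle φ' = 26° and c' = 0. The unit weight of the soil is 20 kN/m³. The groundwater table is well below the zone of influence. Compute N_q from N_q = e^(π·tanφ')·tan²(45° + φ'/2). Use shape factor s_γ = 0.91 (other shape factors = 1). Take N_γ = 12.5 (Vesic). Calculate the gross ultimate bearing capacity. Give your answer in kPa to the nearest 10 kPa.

tan26° = 0.4877, so N_q = e^(π×0.4877)·tan²(58°) = 4.629 × 2.561 = 11.85.
Effective surcharge at the founding depth q = γ·D_f = 20 × 2.7 = 54 kPa.
q_ult = q·N_q + 0.5·γ·B·N_γ·s_γ
     = 54 × 11.854 + 0.5 × 20 × 1.09 × 12.5 × 0.91
     = 640.13 + 123.99 = 764.11 kPa.

q_ult ≈ 760 kPa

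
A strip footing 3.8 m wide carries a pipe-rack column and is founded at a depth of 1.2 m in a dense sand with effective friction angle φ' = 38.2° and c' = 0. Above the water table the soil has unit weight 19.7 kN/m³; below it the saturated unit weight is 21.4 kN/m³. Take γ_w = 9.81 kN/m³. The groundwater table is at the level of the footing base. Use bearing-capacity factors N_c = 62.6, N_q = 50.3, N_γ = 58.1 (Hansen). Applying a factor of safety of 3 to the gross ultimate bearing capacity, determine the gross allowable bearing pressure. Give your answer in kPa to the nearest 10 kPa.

Effective surcharge at the founding depth q = γ·D_f = 19.7 × 1.2 = 23.64 kPa.
The water table coincides with the base, so in the self-weight term γ → γ' = 11.59 kN/m³.
q_ult = q·N_q + 0.5·γ·B·N_γ
     = 23.64 × 50.3 + 0.5 × 11.59 × 3.8 × 58.1
     = 1189.1 + 1279.4 = 2468.5 kPa.
q_all = q_ult / FS = 2468.5 / 3 = 822.84 kPa.

q_all ≈ 820 kPa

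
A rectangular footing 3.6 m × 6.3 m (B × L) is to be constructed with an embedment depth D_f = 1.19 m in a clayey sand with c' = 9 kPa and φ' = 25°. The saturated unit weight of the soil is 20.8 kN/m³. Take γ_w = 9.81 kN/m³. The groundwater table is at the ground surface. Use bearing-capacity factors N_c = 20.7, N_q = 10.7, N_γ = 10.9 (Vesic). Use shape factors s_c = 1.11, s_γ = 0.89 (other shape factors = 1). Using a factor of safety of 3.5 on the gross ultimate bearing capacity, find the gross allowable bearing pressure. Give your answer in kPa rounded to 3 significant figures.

q_all ≈ 154 kPa

γ' = 20.8 − 9.81 = 10.99 kN/m³ (submerged throughout). q = 10.99 × 1.19 = 13.078 kPa; the same γ' applies in the ½γBN_γ term.
c·N_c·s_c = 9 × 20.7 × 1.11 = 206.79 kPa
q·N_q = 13.078 × 10.7 = 139.94 kPa
0.5·γ·B·N_γ·s_γ = 0.5 × 10.99 × 3.6 × 10.9 × 0.89 = 191.91 kPa
q_ult = 206.79 + 139.94 + 191.91 = 538.63 kPa.
q_all = 538.63 / 3.5 = 153.9 kPa.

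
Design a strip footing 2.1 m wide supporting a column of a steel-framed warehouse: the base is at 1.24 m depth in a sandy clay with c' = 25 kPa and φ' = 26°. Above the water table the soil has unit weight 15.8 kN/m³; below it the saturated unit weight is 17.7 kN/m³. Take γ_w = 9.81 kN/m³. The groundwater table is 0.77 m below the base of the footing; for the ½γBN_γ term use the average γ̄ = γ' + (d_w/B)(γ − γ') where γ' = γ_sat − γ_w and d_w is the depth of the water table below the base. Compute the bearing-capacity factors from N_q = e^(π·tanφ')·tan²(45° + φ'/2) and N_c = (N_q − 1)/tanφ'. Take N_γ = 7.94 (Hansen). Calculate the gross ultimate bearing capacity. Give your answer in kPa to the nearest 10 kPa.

q_ult ≈ 880 kPa

tan26° = 0.4877, so N_q = e^(π×0.4877)·tan²(58°) = 4.629 × 2.561 = 11.85.
N_c = (11.85 − 1)/tan26° = 22.25.
Overburden at base level: q = 15.8 × 1.24 = 19.592 kPa.
The water table is 0.77 m below the base (< B = 2.1 m), so the ½γBN_γ term uses γ̄ = γ' + (d_w/B)(γ − γ') = 7.89 + (0.77/2.1)(15.8 − 7.89) = 10.79 kN/m³.
Cohesion term c·N_c = 25 × 22.254 = 556.36 kPa; surcharge term q·N_q = 19.592 × 11.854 = 232.25 kPa; self-weight term 0.5·γ·B·N_γ = 0.5 × 10.79 × 2.1 × 7.94 = 89.959 kPa.
q_ult = 556.36 + 232.25 + 89.959 = 878.57 kPa.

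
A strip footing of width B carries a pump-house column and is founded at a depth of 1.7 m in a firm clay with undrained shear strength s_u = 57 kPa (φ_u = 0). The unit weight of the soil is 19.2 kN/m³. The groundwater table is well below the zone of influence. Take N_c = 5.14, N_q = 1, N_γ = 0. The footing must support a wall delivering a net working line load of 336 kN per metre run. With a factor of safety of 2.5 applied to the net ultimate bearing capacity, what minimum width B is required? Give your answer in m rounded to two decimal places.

Effective surcharge at the founding depth q = γ·D_f = 19.2 × 1.7 = 32.64 kPa.
q_ult = c·N_c + q·N_q
     = 57 × 5.14 + 32.64 × 1
     = 292.98 + 32.64 = 325.62 kPa.
For φ = 0 the ½γBN_γ term vanishes, so q_ult is independent of B. q_net = 325.62 − 32.64 = 292.98 kPa; q_all(net) = 292.98/2.5 = 117.19 kPa.
Required width B = w / q_all(net) = 336 / 117.19 = 2.867 m.

B = 2.87 m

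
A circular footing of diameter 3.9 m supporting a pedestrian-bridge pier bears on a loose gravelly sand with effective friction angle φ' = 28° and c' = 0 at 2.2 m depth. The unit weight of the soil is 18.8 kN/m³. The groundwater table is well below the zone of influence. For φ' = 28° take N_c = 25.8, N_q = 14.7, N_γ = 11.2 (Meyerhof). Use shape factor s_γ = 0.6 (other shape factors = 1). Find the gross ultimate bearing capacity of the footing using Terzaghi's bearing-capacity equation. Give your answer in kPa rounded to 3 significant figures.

q_ult ≈ 854 kPa

Overburden at base level: q = 18.8 × 2.2 = 41.36 kPa.
Surcharge term q·N_q = 41.36 × 14.7 = 607.99 kPa; self-weight term 0.5·γ·B·N_γ·s_γ = 0.5 × 18.8 × 3.9 × 11.2 × 0.6 = 246.36 kPa.
q_ult = 607.99 + 246.36 = 854.35 kPa.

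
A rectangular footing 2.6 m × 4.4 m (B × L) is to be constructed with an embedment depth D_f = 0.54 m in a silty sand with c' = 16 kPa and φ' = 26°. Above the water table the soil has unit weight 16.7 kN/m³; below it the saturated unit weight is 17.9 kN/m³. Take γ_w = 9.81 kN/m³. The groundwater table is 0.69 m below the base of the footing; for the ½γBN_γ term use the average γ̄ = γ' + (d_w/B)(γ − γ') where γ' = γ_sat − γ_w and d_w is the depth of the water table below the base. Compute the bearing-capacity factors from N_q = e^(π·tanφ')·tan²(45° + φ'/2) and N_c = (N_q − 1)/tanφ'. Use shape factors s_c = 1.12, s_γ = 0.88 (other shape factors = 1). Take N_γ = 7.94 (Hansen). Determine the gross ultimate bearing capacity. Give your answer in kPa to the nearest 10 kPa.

q_ult ≈ 600 kPa

tan26° = 0.4877, so N_q = e^(π×0.4877)·tan²(58°) = 4.629 × 2.561 = 11.85.
N_c = (11.85 − 1)/tan26° = 22.25.
Overburden at base level: q = 16.7 × 0.54 = 9.018 kPa.
The water table is 0.69 m below the base (< B = 2.6 m), so the ½γBN_γ term uses γ̄ = γ' + (d_w/B)(γ − γ') = 8.09 + (0.69/2.6)(16.7 − 8.09) = 10.375 kN/m³.
Cohesion term c·N_c·s_c = 16 × 22.254 × 1.12 = 398.8 kPa; surcharge term q·N_q = 9.018 × 11.854 = 106.9 kPa; self-weight term 0.5·γ·B·N_γ·s_γ = 0.5 × 10.375 × 2.6 × 7.94 × 0.88 = 94.24 kPa.
q_ult = 398.8 + 106.9 + 94.24 = 599.94 kPa.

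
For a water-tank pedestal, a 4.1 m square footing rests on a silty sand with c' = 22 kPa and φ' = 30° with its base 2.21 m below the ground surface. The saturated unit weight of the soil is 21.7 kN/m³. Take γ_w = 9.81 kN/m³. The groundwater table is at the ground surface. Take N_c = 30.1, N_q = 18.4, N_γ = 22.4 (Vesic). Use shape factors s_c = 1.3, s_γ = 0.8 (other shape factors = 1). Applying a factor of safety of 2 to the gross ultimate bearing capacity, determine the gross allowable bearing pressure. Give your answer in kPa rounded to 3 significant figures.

q_all ≈ 891 kPa

Water table at ground surface, so effective unit weight γ' = 21.7 − 9.81 = 11.89 kN/m³ is used throughout; overburden q = 11.89 × 2.21 = 26.277 kPa; the same γ' applies in the ½γBN_γ term.
Cohesion term c·N_c·s_c = 22 × 30.1 × 1.3 = 860.86 kPa; surcharge term q·N_q = 26.277 × 18.4 = 483.49 kPa; self-weight term 0.5·γ·B·N_γ·s_γ = 0.5 × 11.89 × 4.1 × 22.4 × 0.8 = 436.79 kPa.
q_ult = 860.86 + 483.49 + 436.79 = 1781.1 kPa.
q_all = q_ult / FS = 1781.1 / 2 = 890.57 kPa.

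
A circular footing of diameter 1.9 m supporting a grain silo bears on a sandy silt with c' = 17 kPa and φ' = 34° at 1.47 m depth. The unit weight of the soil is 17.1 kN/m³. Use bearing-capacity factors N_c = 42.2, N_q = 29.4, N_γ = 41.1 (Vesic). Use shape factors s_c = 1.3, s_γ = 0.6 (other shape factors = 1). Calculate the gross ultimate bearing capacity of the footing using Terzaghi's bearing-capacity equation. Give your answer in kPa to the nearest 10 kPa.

Effective surcharge at the founding depth q = γ·D_f = 17.1 × 1.47 = 25.137 kPa.
q_ult = c·N_c·s_c + q·N_q + 0.5·γ·B·N_γ·s_γ
     = 17 × 42.2 × 1.3 + 25.137 × 29.4 + 0.5 × 17.1 × 1.9 × 41.1 × 0.6
     = 932.62 + 739.03 + 400.6 = 2072.2 kPa.

q_ult ≈ 2070 kPa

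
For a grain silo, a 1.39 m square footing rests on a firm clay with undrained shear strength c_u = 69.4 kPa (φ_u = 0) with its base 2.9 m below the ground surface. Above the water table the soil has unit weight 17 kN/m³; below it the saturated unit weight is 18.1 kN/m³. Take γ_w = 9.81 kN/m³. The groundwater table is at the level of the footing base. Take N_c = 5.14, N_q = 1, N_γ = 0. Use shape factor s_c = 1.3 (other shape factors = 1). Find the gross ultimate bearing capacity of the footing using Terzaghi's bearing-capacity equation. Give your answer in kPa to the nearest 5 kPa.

q_ult ≈ 515 kPa

Overburden at base level: q = 17 × 2.9 = 49.3 kPa.
Cohesion term c·N_c·s_c = 69.4 × 5.14 × 1.3 = 463.73 kPa; surcharge term q·N_q = 49.3 × 1 = 49.3 kPa.
q_ult = 463.73 + 49.3 = 513.03 kPa.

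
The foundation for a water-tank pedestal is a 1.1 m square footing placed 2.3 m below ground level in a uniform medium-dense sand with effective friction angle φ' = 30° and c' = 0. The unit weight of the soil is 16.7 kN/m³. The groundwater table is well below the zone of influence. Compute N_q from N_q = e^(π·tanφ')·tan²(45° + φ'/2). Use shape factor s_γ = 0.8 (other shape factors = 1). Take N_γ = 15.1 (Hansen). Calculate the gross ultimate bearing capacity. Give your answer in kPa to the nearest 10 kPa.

q_ult ≈ 820 kPa

tan30° = 0.5774, so N_q = e^(π×0.5774)·tan²(60°) = 6.134 × 3.0 = 18.4.
Effective surcharge at the founding depth q = γ·D_f = 16.7 × 2.3 = 38.41 kPa.
q_ult = q·N_q + 0.5·γ·B·N_γ·s_γ
     = 38.41 × 18.401 + 0.5 × 16.7 × 1.1 × 15.1 × 0.8
     = 706.79 + 110.95 = 817.74 kPa.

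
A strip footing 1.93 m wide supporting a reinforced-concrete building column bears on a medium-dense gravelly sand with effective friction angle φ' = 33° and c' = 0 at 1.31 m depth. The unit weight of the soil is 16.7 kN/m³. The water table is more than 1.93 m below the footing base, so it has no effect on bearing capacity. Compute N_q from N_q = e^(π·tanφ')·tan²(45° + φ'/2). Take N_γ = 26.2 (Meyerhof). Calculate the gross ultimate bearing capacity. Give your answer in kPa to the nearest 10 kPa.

q_ult ≈ 990 kPa

tan33° = 0.6494, so N_q = e^(π×0.6494)·tan²(61.5°) = 7.692 × 3.392 = 26.09.
Effective surcharge at the founding depth q = γ·D_f = 16.7 × 1.31 = 21.877 kPa.
q_ult = q·N_q + 0.5·γ·B·N_γ
     = 21.877 × 26.092 + 0.5 × 16.7 × 1.93 × 26.2
     = 570.81 + 422.23 = 993.04 kPa.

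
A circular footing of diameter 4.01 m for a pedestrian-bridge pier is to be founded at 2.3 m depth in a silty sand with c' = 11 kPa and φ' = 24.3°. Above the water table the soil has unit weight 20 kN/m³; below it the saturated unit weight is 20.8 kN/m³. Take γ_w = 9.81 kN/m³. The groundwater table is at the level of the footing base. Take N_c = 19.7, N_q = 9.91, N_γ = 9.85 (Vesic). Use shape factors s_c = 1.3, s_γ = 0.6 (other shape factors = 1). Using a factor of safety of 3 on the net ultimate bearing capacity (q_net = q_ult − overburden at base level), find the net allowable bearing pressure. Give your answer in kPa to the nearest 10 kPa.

q_all(net) ≈ 270 kPa

q = γ·D_f = 20 × 2.3 = 46 kPa.
For the ½γBN_γ term take γ' = 20.8 − 9.81 = 10.99 kN/m³ (soil below base is submerged).
c·N_c·s_c = 11 × 19.7 × 1.3 = 281.71 kPa
q·N_q = 46 × 9.91 = 455.86 kPa
0.5·γ·B·N_γ·s_γ = 0.5 × 10.99 × 4.01 × 9.85 × 0.6 = 130.23 kPa
q_ult = 281.71 + 455.86 + 130.23 = 867.8 kPa.
q_net = 867.8 − 46 = 821.8 kPa.
q_all(net) = 821.8 / 3 = 273.93 kPa.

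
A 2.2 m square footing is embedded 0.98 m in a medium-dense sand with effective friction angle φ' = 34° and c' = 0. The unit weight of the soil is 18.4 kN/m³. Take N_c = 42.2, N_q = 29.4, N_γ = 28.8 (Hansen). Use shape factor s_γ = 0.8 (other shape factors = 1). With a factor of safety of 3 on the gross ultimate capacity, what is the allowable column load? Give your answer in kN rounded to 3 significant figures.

Overburden at base level: q = 18.4 × 0.98 = 18.032 kPa.
Surcharge term q·N_q = 18.032 × 29.4 = 530.14 kPa; self-weight term 0.5·γ·B·N_γ·s_γ = 0.5 × 18.4 × 2.2 × 28.8 × 0.8 = 466.33 kPa.
q_ult = 530.14 + 466.33 = 996.47 kPa.
Gross allowable pressure q_all = 996.47 / 3 = 332.16 kPa.
Footing area = 4.84 m², so allowable column load = 332.16 × 4.84 = 1607.6 kN.

P_all ≈ 1610 kN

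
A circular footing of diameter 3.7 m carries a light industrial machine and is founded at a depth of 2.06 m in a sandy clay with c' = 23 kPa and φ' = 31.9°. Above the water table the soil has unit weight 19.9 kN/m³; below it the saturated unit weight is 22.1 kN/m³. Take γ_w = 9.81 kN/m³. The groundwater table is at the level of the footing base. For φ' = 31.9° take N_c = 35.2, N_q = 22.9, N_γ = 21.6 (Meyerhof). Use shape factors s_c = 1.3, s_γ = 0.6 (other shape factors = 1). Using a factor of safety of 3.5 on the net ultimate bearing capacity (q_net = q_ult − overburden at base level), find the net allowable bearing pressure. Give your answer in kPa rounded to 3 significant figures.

q_all(net) ≈ 641 kPa

Effective surcharge at the founding depth q = γ·D_f = 19.9 × 2.06 = 40.994 kPa.
The water table coincides with the base, so in the self-weight term γ → γ' = 12.29 kN/m³.
q_ult = c·N_c·s_c + q·N_q + 0.5·γ·B·N_γ·s_γ
     = 23 × 35.2 × 1.3 + 40.994 × 22.9 + 0.5 × 12.29 × 3.7 × 21.6 × 0.6
     = 1052.5 + 938.76 + 294.67 = 2285.9 kPa.
q_net = 2285.9 − 40.994 = 2244.9 kPa.
q_all(net) = 2244.9 / 3.5 = 641.4 kPa.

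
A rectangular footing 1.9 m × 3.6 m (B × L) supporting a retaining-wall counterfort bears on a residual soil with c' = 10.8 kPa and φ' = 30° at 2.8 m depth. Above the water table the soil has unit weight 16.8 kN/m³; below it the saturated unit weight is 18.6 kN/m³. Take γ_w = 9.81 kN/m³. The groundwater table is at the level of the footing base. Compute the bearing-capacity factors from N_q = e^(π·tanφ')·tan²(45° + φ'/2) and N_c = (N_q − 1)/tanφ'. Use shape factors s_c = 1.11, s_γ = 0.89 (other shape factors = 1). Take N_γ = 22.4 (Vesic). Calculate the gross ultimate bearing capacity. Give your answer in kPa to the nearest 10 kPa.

tan30° = 0.5774, so N_q = e^(π×0.5774)·tan²(60°) = 6.134 × 3.0 = 18.4.
N_c = (18.4 − 1)/tan30° = 30.14.
q = γ·D_f = 16.8 × 2.8 = 47.04 kPa.
For the ½γBN_γ term take γ' = 18.6 − 9.81 = 8.79 kN/m³ (soil below base is submerged).
c·N_c·s_c = 10.8 × 30.14 × 1.11 = 361.31 kPa
q·N_q = 47.04 × 18.401 = 865.59 kPa
0.5·γ·B·N_γ·s_γ = 0.5 × 8.79 × 1.9 × 22.4 × 0.89 = 166.48 kPa
q_ult = 361.31 + 865.59 + 166.48 = 1393.4 kPa.

q_ult ≈ 1390 kPa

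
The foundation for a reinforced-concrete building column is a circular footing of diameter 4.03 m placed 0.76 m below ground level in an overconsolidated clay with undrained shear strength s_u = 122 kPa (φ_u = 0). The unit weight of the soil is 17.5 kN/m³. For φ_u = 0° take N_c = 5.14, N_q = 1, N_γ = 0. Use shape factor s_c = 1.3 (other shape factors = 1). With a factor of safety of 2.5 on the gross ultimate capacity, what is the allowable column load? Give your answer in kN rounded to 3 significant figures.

Overburden at base level: q = 17.5 × 0.76 = 13.3 kPa.
Cohesion term c·N_c·s_c = 122 × 5.14 × 1.3 = 815.2 kPa; surcharge term q·N_q = 13.3 × 1 = 13.3 kPa.
q_ult = 815.2 + 13.3 = 828.5 kPa.
Gross allowable pressure q_all = 828.5 / 2.5 = 331.4 kPa.
Footing area = 12.7556 m², so allowable column load = 331.4 × 12.7556 = 4227.2 kN.

P_all ≈ 4230 kN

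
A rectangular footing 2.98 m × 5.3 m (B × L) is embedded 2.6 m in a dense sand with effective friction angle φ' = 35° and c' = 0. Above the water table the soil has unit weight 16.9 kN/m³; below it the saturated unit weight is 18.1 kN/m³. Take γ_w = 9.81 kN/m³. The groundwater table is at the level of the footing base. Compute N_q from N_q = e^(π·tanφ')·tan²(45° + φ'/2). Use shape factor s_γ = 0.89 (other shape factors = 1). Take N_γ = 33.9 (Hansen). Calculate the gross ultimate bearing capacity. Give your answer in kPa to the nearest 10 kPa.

tan35° = 0.7002, so N_q = e^(π×0.7002)·tan²(62.5°) = 9.023 × 3.69 = 33.3.
Effective surcharge at the founding depth q = γ·D_f = 16.9 × 2.6 = 43.94 kPa.
The water table coincides with the base, so in the self-weight term γ → γ' = 8.29 kN/m³.
q_ult = q·N_q + 0.5·γ·B·N_γ·s_γ
     = 43.94 × 33.296 + 0.5 × 8.29 × 2.98 × 33.9 × 0.89
     = 1463 + 372.68 = 1835.7 kPa.

q_ult ≈ 1840 kPa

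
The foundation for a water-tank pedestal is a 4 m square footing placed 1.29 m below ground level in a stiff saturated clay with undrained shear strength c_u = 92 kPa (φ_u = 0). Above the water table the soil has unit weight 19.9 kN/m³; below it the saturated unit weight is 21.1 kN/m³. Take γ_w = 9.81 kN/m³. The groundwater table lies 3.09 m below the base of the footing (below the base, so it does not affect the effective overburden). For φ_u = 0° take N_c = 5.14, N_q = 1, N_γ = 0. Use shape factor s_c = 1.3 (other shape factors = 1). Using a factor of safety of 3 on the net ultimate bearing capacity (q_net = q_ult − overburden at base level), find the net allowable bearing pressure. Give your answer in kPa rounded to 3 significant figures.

q_all(net) ≈ 205 kPa

q = γ·D_f = 19.9 × 1.29 = 25.671 kPa.
c·N_c·s_c = 92 × 5.14 × 1.3 = 614.74 kPa
q·N_q = 25.671 × 1 = 25.671 kPa
q_ult = 614.74 + 25.671 = 640.42 kPa.
q_net = 640.42 − 25.671 = 614.74 kPa.
q_all(net) = 614.74 / 3 = 204.91 kPa.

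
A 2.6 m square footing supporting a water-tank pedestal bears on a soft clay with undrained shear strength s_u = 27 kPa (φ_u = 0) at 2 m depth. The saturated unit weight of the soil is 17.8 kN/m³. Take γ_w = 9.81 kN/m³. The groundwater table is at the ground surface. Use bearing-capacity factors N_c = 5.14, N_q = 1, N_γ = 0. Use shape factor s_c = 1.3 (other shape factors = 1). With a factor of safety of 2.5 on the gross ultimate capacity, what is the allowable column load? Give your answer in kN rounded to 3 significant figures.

P_all ≈ 531 kN

Water table at ground surface, so effective unit weight γ' = 17.8 − 9.81 = 7.99 kN/m³ is used throughout; overburden q = 7.99 × 2 = 15.98 kPa.
Cohesion term c·N_c·s_c = 27 × 5.14 × 1.3 = 180.41 kPa; surcharge term q·N_q = 15.98 × 1 = 15.98 kPa.
q_ult = 180.41 + 15.98 = 196.39 kPa.
Gross allowable pressure q_all = 196.39 / 2.5 = 78.558 kPa.
Footing area = 6.76 m², so allowable column load = 78.558 × 6.76 = 531.05 kN.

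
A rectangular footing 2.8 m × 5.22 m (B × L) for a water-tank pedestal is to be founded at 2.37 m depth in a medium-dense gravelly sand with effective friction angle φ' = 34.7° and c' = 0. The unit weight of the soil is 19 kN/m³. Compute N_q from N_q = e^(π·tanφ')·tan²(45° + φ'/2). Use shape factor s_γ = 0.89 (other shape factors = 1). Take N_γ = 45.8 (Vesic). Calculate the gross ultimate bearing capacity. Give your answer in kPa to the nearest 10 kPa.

tan34.7° = 0.6924, so N_q = e^(π×0.6924)·tan²(62.35°) = 8.805 × 3.643 = 32.08.
q = γ·D_f = 19 × 2.37 = 45.03 kPa.
q·N_q = 45.03 × 32.081 = 1444.6 kPa
0.5·γ·B·N_γ·s_γ = 0.5 × 19 × 2.8 × 45.8 × 0.89 = 1084.3 kPa
q_ult = 1444.6 + 1084.3 = 2528.9 kPa.

q_ult ≈ 2530 kPa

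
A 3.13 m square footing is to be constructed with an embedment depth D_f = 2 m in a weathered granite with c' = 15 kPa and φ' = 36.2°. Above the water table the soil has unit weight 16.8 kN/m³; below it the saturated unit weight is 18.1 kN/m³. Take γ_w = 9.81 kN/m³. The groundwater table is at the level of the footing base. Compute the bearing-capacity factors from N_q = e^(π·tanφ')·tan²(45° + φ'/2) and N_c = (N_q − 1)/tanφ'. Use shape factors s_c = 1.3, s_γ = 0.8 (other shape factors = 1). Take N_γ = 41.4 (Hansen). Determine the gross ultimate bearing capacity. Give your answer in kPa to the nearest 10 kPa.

q_ult ≈ 2740 kPa

tan36.2° = 0.7319, so N_q = e^(π×0.7319)·tan²(63.1°) = 9.967 × 3.885 = 38.73.
N_c = (38.73 − 1)/tan36.2° = 51.54.
Overburden at base level: q = 16.8 × 2 = 33.6 kPa.
Below the base the soil is submerged, so the ½γBN_γ term uses γ' = 18.1 − 9.81 = 8.29 kN/m³.
Cohesion term c·N_c·s_c = 15 × 51.545 × 1.3 = 1005.1 kPa; surcharge term q·N_q = 33.6 × 38.725 = 1301.2 kPa; self-weight term 0.5·γ·B·N_γ·s_γ = 0.5 × 8.29 × 3.13 × 41.4 × 0.8 = 429.69 kPa.
q_ult = 1005.1 + 1301.2 + 429.69 = 2736 kPa.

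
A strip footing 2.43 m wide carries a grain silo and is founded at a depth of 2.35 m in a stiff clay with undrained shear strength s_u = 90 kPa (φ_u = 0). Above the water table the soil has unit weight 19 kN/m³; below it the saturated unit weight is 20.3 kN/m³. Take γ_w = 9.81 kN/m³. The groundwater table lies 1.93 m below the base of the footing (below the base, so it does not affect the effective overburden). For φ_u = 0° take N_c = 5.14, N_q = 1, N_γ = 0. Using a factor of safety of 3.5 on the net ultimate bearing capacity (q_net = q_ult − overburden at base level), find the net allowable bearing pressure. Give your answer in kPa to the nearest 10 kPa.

q_all(net) ≈ 130 kPa

Overburden at base level: q = 19 × 2.35 = 44.65 kPa.
Cohesion term c·N_c = 90 × 5.14 = 462.6 kPa; surcharge term q·N_q = 44.65 × 1 = 44.65 kPa.
q_ult = 462.6 + 44.65 = 507.25 kPa.
q_net = 507.25 − 44.65 = 462.6 kPa.
q_all(net) = 462.6 / 3.5 = 132.17 kPa.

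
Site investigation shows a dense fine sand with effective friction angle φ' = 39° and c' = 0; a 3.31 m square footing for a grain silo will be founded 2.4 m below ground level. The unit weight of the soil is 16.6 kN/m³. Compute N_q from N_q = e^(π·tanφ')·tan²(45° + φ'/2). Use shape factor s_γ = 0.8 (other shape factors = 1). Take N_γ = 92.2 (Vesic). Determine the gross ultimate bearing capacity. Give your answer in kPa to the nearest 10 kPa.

q_ult ≈ 4260 kPa

tan39° = 0.8098, so N_q = e^(π×0.8098)·tan²(64.5°) = 12.731 × 4.395 = 55.96.
Overburden at base level: q = 16.6 × 2.4 = 39.84 kPa.
Surcharge term q·N_q = 39.84 × 55.957 = 2229.3 kPa; self-weight term 0.5·γ·B·N_γ·s_γ = 0.5 × 16.6 × 3.31 × 92.2 × 0.8 = 2026.4 kPa.
q_ult = 2229.3 + 2026.4 = 4255.8 kPa.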